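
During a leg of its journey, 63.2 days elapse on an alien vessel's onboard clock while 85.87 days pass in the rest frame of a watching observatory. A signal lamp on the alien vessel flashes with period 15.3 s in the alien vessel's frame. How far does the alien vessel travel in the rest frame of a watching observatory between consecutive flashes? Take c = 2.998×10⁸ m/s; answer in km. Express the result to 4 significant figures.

4.219×10^6 km

γ = Δt/Δτ = 85.87/63.2 = 1.3587.
β = √(1 − 1/γ²) = 0.67698. Lab-frame period = γτ = 1.3587×15.3 s = 20.788 s. Distance = βc × γτ = 0.67698 × 2.998×10⁸ m/s × 20.788 s = 4.2191×10^9 m = 4.219×10^6 km.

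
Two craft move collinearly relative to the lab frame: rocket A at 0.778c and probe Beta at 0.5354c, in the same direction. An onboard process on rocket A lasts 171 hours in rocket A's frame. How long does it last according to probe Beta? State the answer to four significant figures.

Transform rocket A's velocity into probe Beta's frame: (0.778 − 0.5354)/(1 − 0.778·0.5354) = 0.2426/0.5834588, so the relative speed is 0.4158c.
γ for this relative speed: γ = 1/√(1 − 0.17289) = 1.0996.
Rocket A's interval is proper; time dilation gives Δt_B = γΔτ = 1.0996 × 171 hours = 188.0 hours.

188.0 hours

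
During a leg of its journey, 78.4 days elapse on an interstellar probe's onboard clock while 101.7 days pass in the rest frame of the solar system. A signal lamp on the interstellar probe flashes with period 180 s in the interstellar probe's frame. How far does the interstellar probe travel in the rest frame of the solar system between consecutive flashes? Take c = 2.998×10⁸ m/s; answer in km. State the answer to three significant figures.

4.46×10^7 km

The time-dilation ratio gives γ = 101.7/78.4 = 1.29719.
β = √(1 − 1/γ²) = 0.63696. Lab-frame period = γτ = 1.29719×180 s = 233.49 s. Distance = βc × γτ = 0.63696 × 2.998×10⁸ m/s × 233.49 s = 4.4587×10^10 m = 4.46×10^7 km.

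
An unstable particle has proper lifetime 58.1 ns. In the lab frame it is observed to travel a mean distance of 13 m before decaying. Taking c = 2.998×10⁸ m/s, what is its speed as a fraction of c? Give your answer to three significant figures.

d = βγcτ ⇒ βγ = d/(cτ) = 13.00 m / (17.41838 m) = 0.74634.
β = (βγ)/√(1+(βγ)²) = 0.74634/√1.557023 = 0.598.

0.598c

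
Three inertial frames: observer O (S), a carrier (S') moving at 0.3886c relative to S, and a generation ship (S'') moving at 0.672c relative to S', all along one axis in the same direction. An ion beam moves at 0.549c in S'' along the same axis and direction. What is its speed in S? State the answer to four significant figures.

Compose velocities in two stages. Stage 1 (into S'): u₁ = (0.549+0.672)/(1+0.549×0.672) = 0.89194.
Stage 2 (into S): u = (0.89194+0.3886)/(1+0.89194×0.3886) = 0.95094, so the speed is 0.9509c.

0.9509c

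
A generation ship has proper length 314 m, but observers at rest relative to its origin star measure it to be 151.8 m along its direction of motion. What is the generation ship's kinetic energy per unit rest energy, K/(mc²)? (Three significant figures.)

Length contraction gives γ = L₀/L = 314/151.8 = 2.06851.
Since K = (γ−1)mc², K/(mc²) = 2.06851 − 1 = 1.07.

1.07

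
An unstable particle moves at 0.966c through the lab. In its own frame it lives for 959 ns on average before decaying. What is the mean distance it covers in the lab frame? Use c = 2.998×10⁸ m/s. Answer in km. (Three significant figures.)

Lorentz factor: γ = (1 − 0.933156)^(−1/2) = 3.8678.
Lab-frame lifetime: Δt = γτ = 3.8678 × 959 ns = 3709.2 ns.
Distance: d = vΔt = 0.966 × 2.998×10⁸ m/s × 3.7092×10^-6 s = 1070 m = 1.07 km.

1.07 km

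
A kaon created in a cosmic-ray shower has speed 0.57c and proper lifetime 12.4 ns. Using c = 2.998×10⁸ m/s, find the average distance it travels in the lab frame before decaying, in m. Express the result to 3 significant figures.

γ = 1/√(1 − β²) = 1/√(1 − 0.3249) = 1/√0.6751 = 1/0.821645 = 1.2171.
Lab-frame lifetime: Δt = γτ = 1.2171 × 12.4 ns = 15.092 ns.
Distance: d = vΔt = 0.57 × 2.998×10⁸ m/s × 1.5092×10^-8 s = 2.58 m.

2.58 m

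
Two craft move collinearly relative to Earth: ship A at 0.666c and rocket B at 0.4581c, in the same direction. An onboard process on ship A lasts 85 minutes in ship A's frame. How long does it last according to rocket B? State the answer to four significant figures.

Transform ship A's velocity into rocket B's frame: (0.666 − 0.4581)/(1 − 0.666·0.4581) = 0.2079/0.6949054, so the relative speed is 0.29918c.
γ for this relative speed: γ = 1/√(1 − 0.0895087) = 1.048.
The clock on ship A records proper time, so rocket B measures Δt = γΔτ = 1.048 × 85 = 89.08 minutes.

89.08 minutes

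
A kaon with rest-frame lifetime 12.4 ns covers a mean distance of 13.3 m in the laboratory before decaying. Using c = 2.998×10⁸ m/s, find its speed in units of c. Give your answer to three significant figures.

0.963c

d = βγcτ ⇒ βγ = d/(cτ) = 13.30 m / (3.71752 m) = 3.5777.
β = (βγ)/√(1+(βγ)²) = 3.5777/√13.7999 = 0.963.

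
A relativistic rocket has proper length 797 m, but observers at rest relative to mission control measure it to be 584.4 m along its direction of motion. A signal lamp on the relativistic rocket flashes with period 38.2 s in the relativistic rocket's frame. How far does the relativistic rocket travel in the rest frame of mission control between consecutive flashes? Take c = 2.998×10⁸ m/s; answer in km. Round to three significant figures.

1.06×10^7 km

γ = L₀/L = 797/584.4 = 1.36379.
β = √(1 − 1/γ²) = 0.67996. Lab-frame period = γτ = 1.36379×38.2 s = 52.097 s. Distance = βc × γτ = 0.67996 × 2.998×10⁸ m/s × 52.097 s = 1.0620×10^10 m = 1.06×10^7 km.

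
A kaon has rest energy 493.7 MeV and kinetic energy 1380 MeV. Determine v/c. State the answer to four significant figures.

γ = 1 + K/(mc²) = 1 + 1380/493.7 = 3.7952.
β = √(1 − 1/γ²) = √(1 − 0.0694274) = √0.9305726 = 0.9647.

0.9647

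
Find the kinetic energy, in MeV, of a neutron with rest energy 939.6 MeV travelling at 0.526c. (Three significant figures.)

With β = 0.526, γ = 1/√(1 − 0.526²) = 1/√0.723324 = 1.1758.
Kinetic energy: K = (γ − 1)mc² = (1.1758 − 1) × 939.6 MeV = 0.1758 × 939.6 = 165 MeV.

165 MeV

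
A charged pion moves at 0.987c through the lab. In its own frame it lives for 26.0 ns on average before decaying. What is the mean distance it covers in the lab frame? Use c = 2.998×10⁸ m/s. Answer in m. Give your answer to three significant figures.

47.9 m

β² = 0.974169, so γ = 1/√0.025831 = 6.222.
Lab-frame lifetime: Δt = γτ = 6.222 × 26.0 ns = 161.77 ns.
Distance: d = vΔt = 0.987 × 2.998×10⁸ m/s × 1.6177×10^-7 s = 47.9 m.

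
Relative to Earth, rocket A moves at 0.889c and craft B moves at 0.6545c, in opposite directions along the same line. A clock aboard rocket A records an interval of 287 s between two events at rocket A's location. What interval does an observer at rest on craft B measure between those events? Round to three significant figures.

The velocity of rocket A relative to craft B is (0.889 + 0.6545)c / (1 + 0.889×0.6545) = 0.97576c; relative speed 0.97576c.
γ for this relative speed: γ = 1/√(1 − 0.952108) = 4.5695.
The clock on rocket A records proper time, so craft B measures Δt = γΔτ = 4.5695 × 287 = 1310 s.

1310 s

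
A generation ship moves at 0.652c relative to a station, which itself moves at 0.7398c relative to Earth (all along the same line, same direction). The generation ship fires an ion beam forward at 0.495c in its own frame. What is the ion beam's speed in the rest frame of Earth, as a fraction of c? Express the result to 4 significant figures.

0.9789c

Apply u = (u'+v)/(1+u'v) twice. Ion beam in the station frame: (0.495+0.652)/(1+0.495·0.652) = 1.147/1.32274 = 0.86714c.
That velocity, transformed to the rest frame of Earth: (0.86714+0.7398)/(1+0.86714·0.7398) = 1.60694/1.641510172 = 0.97894c.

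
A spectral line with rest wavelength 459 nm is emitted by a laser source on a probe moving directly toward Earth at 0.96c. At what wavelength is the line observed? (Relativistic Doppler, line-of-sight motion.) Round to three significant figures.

Relativistic Doppler for wavelength: λ_obs = λ_src · √((1−β)/(1+β)).
With β = 0.96: factor = √(0.04/1.96) = 0.14286.
λ_obs = 459 × 0.14286 = 65.6 nm.

65.6 nm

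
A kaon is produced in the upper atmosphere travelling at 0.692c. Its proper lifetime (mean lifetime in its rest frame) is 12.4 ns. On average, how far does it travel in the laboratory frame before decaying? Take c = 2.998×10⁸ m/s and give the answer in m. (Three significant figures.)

Lorentz factor: γ = (1 − 0.478864)^(−1/2) = 1.3852.
Lab-frame lifetime: Δt = γτ = 1.3852 × 12.4 ns = 17.176 ns.
Distance: d = vΔt = 0.692 × 2.998×10⁸ m/s × 1.7176×10^-8 s = 3.56 m.

3.56 m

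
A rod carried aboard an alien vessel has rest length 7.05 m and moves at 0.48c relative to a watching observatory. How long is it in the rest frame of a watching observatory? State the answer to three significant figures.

With β = 0.48, γ = 1/√(1 − 0.48²) = 1/√0.7696 = 1.1399.
Along the direction of motion the measured length is L₀/γ = 7.05/1.1399 = 6.18 m.

6.18 m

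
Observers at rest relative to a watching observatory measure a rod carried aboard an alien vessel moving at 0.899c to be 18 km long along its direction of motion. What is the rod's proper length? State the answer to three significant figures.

γ = 1/√(1 − β²) = 1/√(1 − 0.808201) = 1/√0.191799 = 1/0.437949 = 2.2834.
Proper length: L₀ = γ·L = 2.2834 × 18 = 41.1 km.

41.1 km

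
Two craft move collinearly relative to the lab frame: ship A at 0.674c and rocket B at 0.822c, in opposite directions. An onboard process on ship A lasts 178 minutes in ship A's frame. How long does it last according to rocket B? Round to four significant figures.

Transform ship A's velocity into rocket B's frame: (0.674 + 0.822)/(1 + 0.674·0.822) = 1.496/1.554028, so the relative speed is 0.96266c.
γ for this relative speed: γ = 1/√(1 − 0.926714) = 3.6939.
Ship A's interval is proper; time dilation gives Δt_B = γΔτ = 3.6939 × 178 minutes = 657.5 minutes.

657.5 minutes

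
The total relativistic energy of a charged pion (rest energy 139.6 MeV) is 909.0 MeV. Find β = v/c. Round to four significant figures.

γ = E/(mc²) = 909.0/139.6 = 6.5115.
β = √(1 − 1/γ²) = √(1 − 0.0235851) = √0.9764149 = 0.9881.

0.9881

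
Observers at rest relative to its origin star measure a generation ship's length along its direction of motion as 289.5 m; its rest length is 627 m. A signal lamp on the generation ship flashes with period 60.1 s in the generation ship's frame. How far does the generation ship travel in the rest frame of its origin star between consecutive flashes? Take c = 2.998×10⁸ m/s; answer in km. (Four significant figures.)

3.461×10^7 km

From L = L₀/γ: γ = 627/289.5 = 2.1658.
β = √(1 − 1/γ²) = 0.88702. Lab-frame period = γτ = 2.1658×60.1 s = 130.16 s. Distance = βc × γτ = 0.88702 × 2.998×10⁸ m/s × 130.16 s = 3.4613×10^10 m = 3.461×10^7 km.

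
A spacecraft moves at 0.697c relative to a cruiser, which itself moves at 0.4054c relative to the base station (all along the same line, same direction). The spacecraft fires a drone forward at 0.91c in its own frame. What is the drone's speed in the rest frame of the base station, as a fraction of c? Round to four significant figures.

Compose velocities in two stages. Stage 1 (into S'): u₁ = (0.91+0.697)/(1+0.91×0.697) = 0.98331.
Stage 2 (into S): u = (0.98331+0.4054)/(1+0.98331×0.4054) = 0.9929, so the speed is 0.9929c.

0.9929c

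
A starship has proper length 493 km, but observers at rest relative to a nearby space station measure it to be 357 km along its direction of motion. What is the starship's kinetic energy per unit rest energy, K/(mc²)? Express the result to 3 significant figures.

0.381

From L = L₀/γ: γ = 493/357 = 1.38095.
Since K = (γ−1)mc², K/(mc²) = 1.38095 − 1 = 0.381.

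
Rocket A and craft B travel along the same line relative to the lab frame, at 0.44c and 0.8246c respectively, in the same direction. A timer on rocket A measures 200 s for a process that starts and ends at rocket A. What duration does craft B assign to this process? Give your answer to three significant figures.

Speed of rocket A in craft B's frame: u = (v_A − v_B)/(1 − v_A v_B/c²) = (0.44 − 0.8246)/(1 − 0.44×0.8246) = −0.3846/0.637176 = −0.6036; |u| = 0.6036c.
γ for this relative speed: γ = 1/√(1 − 0.364333) = 1.2543.
The clock on rocket A records proper time, so craft B measures Δt = γΔτ = 1.2543 × 200 = 251 s.

251 s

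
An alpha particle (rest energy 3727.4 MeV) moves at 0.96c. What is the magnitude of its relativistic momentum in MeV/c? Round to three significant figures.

γ = 1/√(1 − β²) = 1/√(1 − 0.9216) = 1/√0.0784 = 1/0.28 = 3.5714.
Momentum: p = γβ·mc = 3.5714 × 0.96 × 3727.4 MeV/c = 12800 MeV/c.

12800 MeV/c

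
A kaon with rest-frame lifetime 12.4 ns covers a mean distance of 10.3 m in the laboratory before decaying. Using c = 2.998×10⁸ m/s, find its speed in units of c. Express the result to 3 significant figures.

d = βγcτ ⇒ βγ = d/(cτ) = 10.30 m / (3.71752 m) = 2.7707.
β = (βγ)/√(1+(βγ)²) = 2.7707/√8.67678 = 0.941.

0.941c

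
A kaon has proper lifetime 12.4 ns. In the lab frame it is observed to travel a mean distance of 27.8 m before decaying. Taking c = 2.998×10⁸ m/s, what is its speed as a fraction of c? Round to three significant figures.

0.991c

d = βγcτ ⇒ βγ = d/(cτ) = 27.80 m / (3.71752 m) = 7.4781.
β = (βγ)/√(1+(βγ)²) = 7.4781/√56.922 = 0.991.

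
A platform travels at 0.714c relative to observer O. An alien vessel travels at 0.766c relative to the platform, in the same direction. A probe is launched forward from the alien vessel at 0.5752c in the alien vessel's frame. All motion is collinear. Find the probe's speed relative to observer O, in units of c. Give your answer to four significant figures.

Apply u = (u'+v)/(1+u'v) twice. Probe in the platform frame: (0.5752+0.766)/(1+0.5752·0.766) = 1.3412/1.4406032 = 0.931c.
That velocity, transformed to the rest frame of observer O: (0.931+0.714)/(1+0.931·0.714) = 1.645/1.664734 = 0.98815c.

0.9881c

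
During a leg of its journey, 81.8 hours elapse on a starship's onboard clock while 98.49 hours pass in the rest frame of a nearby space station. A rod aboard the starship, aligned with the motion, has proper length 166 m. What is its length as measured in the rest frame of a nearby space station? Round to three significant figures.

138 m

The time-dilation ratio gives γ = 98.49/81.8 = 1.20403.
The rod contracts by the same γ: 166 m / 1.20403 = 138 m.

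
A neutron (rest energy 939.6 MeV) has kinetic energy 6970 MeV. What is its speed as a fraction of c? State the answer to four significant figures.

K = (γ−1)mc², so γ = 1 + 6970/939.6 = 8.4181.
Then v/c = √(1 − γ⁻²) = √(1 − 0.0141115) = √0.9858885 = 0.9929.

0.9929c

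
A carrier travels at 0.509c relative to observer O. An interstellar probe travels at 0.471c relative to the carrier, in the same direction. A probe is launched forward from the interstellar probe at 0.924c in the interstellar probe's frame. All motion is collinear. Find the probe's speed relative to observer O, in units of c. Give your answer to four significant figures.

0.9908c

First combine the probe and interstellar probe (S''→S'): u₁ = (0.924 + 0.471)/(1 + 0.924×0.471) = 1.395/1.435204 = 0.97199.
Then combine with the carrier (S'→S): u = (0.97199 + 0.509)/(1 + 0.97199×0.509) = 1.48099/1.49474291 = 0.9908.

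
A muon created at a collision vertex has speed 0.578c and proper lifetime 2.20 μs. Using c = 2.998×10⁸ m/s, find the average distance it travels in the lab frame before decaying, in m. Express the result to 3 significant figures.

With β = 0.578, γ = 1/√(1 − 0.578²) = 1/√0.665916 = 1.2254.
Lab-frame lifetime: Δt = γτ = 1.2254 × 2.20 μs = 2.6959 μs.
Distance: d = vΔt = 0.578 × 2.998×10⁸ m/s × 2.6959×10^-6 s = 467 m.

467 m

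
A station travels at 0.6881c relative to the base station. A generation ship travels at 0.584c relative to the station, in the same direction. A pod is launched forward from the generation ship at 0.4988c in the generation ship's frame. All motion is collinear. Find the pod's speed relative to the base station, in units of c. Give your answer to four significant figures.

0.9681c

Compose velocities in two stages. Stage 1 (into S'): u₁ = (0.4988+0.584)/(1+0.4988×0.584) = 0.83854.
Stage 2 (into S): u = (0.83854+0.6881)/(1+0.83854×0.6881) = 0.96807, so the speed is 0.9681c.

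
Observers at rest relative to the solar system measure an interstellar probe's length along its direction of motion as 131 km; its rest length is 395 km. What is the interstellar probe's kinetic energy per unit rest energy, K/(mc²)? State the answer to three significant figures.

γ = L₀/L = 395/131 = 3.01527.
K/(mc²) = γ − 1 = 3.01527 − 1 = 2.02.

2.02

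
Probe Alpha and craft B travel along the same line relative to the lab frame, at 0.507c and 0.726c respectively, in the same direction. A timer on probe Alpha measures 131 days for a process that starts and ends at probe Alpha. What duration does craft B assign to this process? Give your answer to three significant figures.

Speed of probe Alpha in craft B's frame: u = (v_A − v_B)/(1 − v_A v_B/c²) = (0.507 − 0.726)/(1 − 0.507×0.726) = −0.219/0.631918 = −0.34656; |u| = 0.34656c.
γ for this relative speed: γ = 1/√(1 − 0.120104) = 1.0661.
Probe Alpha's interval is proper; time dilation gives Δt_B = γΔτ = 1.0661 × 131 days = 140 days.

140 days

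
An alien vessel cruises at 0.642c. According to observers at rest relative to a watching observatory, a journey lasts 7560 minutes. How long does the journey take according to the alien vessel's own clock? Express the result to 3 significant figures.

Lorentz factor: γ = (1 − 0.412164)^(−1/2) = 1.3043.
The moving clock records proper time: Δτ = Δt/γ = 7560/1.3043 = 5800 minutes.

5800 minutes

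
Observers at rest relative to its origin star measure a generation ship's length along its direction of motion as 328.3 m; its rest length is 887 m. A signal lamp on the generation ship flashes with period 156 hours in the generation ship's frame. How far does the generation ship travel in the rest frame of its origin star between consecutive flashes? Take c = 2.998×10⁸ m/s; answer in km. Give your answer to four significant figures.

Length contraction gives γ = L₀/L = 887/328.3 = 2.7018.
β = √(1 − 1/γ²) = 0.92898. Lab-frame period = γτ = 2.7018×156 hours = 421.48 hours. Distance = βc × γτ = 0.92898 × 2.998×10⁸ m/s × 1517328 s = 4.2259×10^14 m = 4.226×10^11 km.

4.226×10^11 km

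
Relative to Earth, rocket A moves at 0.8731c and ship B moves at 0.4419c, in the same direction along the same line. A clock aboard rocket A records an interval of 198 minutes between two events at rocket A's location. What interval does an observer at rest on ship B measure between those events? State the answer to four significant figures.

The velocity of rocket A relative to ship B is (0.8731 − 0.4419)c / (1 − 0.8731×0.4419) = 0.70208c; relative speed 0.70208c.
At |u| = 0.70208c, γ = (1 − 0.492916)^(−1/2) = 1.4043.
Rocket A's interval is proper; time dilation gives Δt_B = γΔτ = 1.4043 × 198 minutes = 278.1 minutes.

278.1 minutes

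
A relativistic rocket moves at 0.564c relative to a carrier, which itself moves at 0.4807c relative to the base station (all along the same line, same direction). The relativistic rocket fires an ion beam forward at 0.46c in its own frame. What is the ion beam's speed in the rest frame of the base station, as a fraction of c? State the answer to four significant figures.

0.9302c

Apply u = (u'+v)/(1+u'v) twice. Ion beam in the carrier frame: (0.46+0.564)/(1+0.46·0.564) = 1.024/1.25944 = 0.81306c.
That velocity, transformed to the rest frame of the base station: (0.81306+0.4807)/(1+0.81306·0.4807) = 1.29376/1.390837942 = 0.9302c.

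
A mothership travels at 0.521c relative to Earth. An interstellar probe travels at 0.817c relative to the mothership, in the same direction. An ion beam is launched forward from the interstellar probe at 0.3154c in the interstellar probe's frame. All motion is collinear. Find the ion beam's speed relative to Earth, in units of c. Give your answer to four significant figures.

First combine the ion beam and interstellar probe (S''→S'): u₁ = (0.3154 + 0.817)/(1 + 0.3154×0.817) = 1.1324/1.2576818 = 0.90039.
Then combine with the mothership (S'→S): u = (0.90039 + 0.521)/(1 + 0.90039×0.521) = 1.42139/1.46910319 = 0.96752.

0.9675c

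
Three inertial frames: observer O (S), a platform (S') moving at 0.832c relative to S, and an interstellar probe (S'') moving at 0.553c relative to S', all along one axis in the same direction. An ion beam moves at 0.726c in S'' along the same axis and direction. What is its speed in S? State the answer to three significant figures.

0.992c

First combine the ion beam and interstellar probe (S''→S'): u₁ = (0.726 + 0.553)/(1 + 0.726×0.553) = 1.279/1.401478 = 0.91261.
Then combine with the platform (S'→S): u = (0.91261 + 0.832)/(1 + 0.91261×0.832) = 1.74461/1.75929152 = 0.99165.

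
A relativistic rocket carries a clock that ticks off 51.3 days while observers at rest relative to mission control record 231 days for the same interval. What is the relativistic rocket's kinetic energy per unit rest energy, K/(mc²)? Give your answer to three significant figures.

3.50

From Δt = γΔτ: γ = 231/51.3 = 4.50292.
K/(mc²) = γ − 1 = 4.50292 − 1 = 3.50.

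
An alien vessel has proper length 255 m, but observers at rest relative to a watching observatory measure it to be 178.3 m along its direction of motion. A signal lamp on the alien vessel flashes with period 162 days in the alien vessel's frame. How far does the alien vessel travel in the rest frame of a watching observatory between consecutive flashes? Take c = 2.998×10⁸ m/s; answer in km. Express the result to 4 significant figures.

γ = L₀/L = 255/178.3 = 1.43017.
β = √(1 − 1/γ²) = 0.71491. Lab-frame period = γτ = 1.43017×162 days = 231.69 days. Distance = βc × γτ = 0.71491 × 2.998×10⁸ m/s × 20018016 s = 4.2905×10^15 m = 4.290×10^12 km.

4.290×10^12 km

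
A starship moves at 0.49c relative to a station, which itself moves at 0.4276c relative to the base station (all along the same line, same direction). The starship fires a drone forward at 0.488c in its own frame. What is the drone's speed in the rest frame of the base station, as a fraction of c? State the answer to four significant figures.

0.9098c

Compose velocities in two stages. Stage 1 (into S'): u₁ = (0.488+0.49)/(1+0.488×0.49) = 0.78927.
Stage 2 (into S): u = (0.78927+0.4276)/(1+0.78927×0.4276) = 0.90981, so the speed is 0.9098c.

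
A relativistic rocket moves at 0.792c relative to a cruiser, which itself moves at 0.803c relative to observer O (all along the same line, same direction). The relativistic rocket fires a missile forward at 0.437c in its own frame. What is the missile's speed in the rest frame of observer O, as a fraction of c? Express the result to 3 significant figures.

Compose velocities in two stages. Stage 1 (into S'): u₁ = (0.437+0.792)/(1+0.437×0.792) = 0.91301.
Stage 2 (into S): u = (0.91301+0.803)/(1+0.91301×0.803) = 0.99011, so the speed is 0.990c.

0.990c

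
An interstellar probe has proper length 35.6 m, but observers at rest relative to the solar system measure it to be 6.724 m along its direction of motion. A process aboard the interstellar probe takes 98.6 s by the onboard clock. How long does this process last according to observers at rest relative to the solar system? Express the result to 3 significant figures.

522 s

γ = L₀/L = 35.6/6.724 = 5.29447.
The same γ dilates the second interval: 5.29447 × 98.6 s = 522 s.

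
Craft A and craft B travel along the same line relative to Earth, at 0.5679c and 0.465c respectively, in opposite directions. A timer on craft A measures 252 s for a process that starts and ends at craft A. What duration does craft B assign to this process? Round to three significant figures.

437 s

Transform craft A's velocity into craft B's frame: (0.5679 + 0.465)/(1 + 0.5679·0.465) = 1.0329/1.2640735, so the relative speed is 0.81712c.
γ for this relative speed: γ = 1/√(1 − 0.667685) = 1.7347.
Craft A's interval is proper; time dilation gives Δt_B = γΔτ = 1.7347 × 252 s = 437 s.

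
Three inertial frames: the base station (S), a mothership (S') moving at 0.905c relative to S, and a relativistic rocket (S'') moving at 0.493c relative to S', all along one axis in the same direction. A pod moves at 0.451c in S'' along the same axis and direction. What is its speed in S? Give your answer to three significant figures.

0.987c

Apply u = (u'+v)/(1+u'v) twice. Pod in the mothership frame: (0.451+0.493)/(1+0.451·0.493) = 0.944/1.222343 = 0.77229c.
That velocity, transformed to the rest frame of the base station: (0.77229+0.905)/(1+0.77229·0.905) = 1.67729/1.69892245 = 0.98727c.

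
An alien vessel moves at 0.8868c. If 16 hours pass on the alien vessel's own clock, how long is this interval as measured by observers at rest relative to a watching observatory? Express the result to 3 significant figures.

With β = 0.8868, γ = 1/√(1 − 0.8868²) = 1/√0.21358576 = 2.1638.
Time dilation: Δt = γ·Δτ = 2.1638 × 16 = 34.6 hours.

34.6 hours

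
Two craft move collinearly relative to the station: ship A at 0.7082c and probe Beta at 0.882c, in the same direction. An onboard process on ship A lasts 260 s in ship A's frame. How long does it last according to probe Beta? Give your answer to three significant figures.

Transform ship A's velocity into probe Beta's frame: (0.7082 − 0.882)/(1 − 0.7082·0.882) = −0.1738/0.3753676, so the relative speed is 0.46301c.
γ for this relative speed: γ = 1/√(1 − 0.214378) = 1.1282.
Ship A's interval is proper; time dilation gives Δt_B = γΔτ = 1.1282 × 260 s = 293 s.

293 s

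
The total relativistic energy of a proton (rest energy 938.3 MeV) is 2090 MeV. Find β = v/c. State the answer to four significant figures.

0.8936

Total energy E = γmc² gives γ = 2090/938.3 = 2.2274.
Hence β = √(1 − 1/γ²) = √(1 − 0.20156) = √0.79844 = 0.8936.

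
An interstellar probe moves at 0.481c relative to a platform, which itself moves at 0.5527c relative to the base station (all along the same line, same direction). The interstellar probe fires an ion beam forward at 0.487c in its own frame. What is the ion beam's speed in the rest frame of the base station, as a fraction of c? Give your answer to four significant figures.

Compose velocities in two stages. Stage 1 (into S'): u₁ = (0.487+0.481)/(1+0.487×0.481) = 0.78428.
Stage 2 (into S): u = (0.78428+0.5527)/(1+0.78428×0.5527) = 0.93269, so the speed is 0.9327c.

0.9327c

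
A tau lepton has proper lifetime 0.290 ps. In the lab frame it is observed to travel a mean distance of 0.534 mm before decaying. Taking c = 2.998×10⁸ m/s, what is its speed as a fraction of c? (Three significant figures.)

Lab distance = (lab lifetime)·v = γτ·βc, so βγ = d/(cτ) = 5.340×10^-4/(2.998×10⁸ × 2.900×10^-13) = 6.142.
With βγ = 6.142: γ² = 1 + (βγ)² = 38.7242, and β = (βγ)/γ = 6.142/6.22288 = 0.987.

0.987c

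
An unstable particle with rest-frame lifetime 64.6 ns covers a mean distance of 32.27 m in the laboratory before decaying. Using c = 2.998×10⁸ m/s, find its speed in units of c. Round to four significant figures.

Lab distance = (lab lifetime)·v = γτ·βc, so βγ = d/(cτ) = 32.27/(2.998×10⁸ × 6.460×10^-8) = 1.6662.
With βγ = 1.6662: γ² = 1 + (βγ)² = 3.77622, and β = (βγ)/γ = 1.6662/1.94325 = 0.8574.

0.8574c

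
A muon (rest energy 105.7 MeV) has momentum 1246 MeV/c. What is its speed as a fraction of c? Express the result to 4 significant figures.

βγ = pc/(mc²) = 1246/105.7 = 11.788.
Since γ² = 1 + (βγ)² = 139.957, γ = √139.957 = 11.8303, and β = (βγ)/γ = 11.788/11.8303 = 0.9964.

0.9964c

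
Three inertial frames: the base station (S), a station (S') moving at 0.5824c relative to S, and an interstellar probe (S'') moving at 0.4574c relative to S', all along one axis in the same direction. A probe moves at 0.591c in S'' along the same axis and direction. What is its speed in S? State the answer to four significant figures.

0.9507c

Compose velocities in two stages. Stage 1 (into S'): u₁ = (0.591+0.4574)/(1+0.591×0.4574) = 0.8253.
Stage 2 (into S): u = (0.8253+0.5824)/(1+0.8253×0.5824) = 0.95073, so the speed is 0.9507c.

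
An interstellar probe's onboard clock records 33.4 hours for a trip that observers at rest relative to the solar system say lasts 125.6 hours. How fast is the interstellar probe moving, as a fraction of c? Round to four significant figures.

γ = Δt/Δτ = 125.6/33.4 = 3.7605.
β = √(1 − 1/γ²) = √(1 − 0.0707146) = √0.9292854 = 0.9640.

0.9640c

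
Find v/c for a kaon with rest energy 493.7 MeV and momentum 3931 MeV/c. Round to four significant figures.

pc/(mc²) = 3931/493.7 = 7.9623 = βγ = β/√(1−β²).
So β² = x²/(1 + x²) with x = 7.9623: x² = 63.3982, β² = 63.3982/64.3982 = 0.984472, β = 0.9922.

0.9922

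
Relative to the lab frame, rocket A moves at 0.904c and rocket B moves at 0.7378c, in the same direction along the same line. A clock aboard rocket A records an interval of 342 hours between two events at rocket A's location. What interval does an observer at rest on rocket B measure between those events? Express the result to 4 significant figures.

394.7 hours

Speed of rocket A in rocket B's frame: u = (v_A − v_B)/(1 − v_A v_B/c²) = (0.904 − 0.7378)/(1 − 0.904×0.7378) = 0.1662/0.3330288 = 0.49906; |u| = 0.49906c.
At |u| = 0.49906c, γ = (1 − 0.249061)^(−1/2) = 1.154.
Rocket A's interval is proper; time dilation gives Δt_B = γΔτ = 1.154 × 342 hours = 394.7 hours.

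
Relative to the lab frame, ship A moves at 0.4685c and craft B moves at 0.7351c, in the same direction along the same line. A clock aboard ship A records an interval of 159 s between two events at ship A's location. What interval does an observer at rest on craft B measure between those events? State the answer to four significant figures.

174.0 s

Transform ship A's velocity into craft B's frame: (0.4685 − 0.7351)/(1 − 0.4685·0.7351) = −0.2666/0.65560565, so the relative speed is 0.40665c.
γ for this relative speed: γ = 1/√(1 − 0.165364) = 1.0946.
The clock on ship A records proper time, so craft B measures Δt = γΔτ = 1.0946 × 159 = 174.0 s.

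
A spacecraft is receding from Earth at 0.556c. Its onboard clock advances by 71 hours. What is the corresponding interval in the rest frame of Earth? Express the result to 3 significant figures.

85.4 hours

With β = 0.556, γ = 1/√(1 − 0.556²) = 1/√0.690864 = 1.2031.
Time dilation: Δt = γ·Δτ = 1.2031 × 71 = 85.4 hours.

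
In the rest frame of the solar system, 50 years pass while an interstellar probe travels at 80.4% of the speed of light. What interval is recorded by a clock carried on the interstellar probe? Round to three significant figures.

γ = 1/√(1 − β²) = 1/√(1 − 0.646416) = 1/√0.353584 = 1/0.594629 = 1.6817.
The moving clock records proper time: Δτ = Δt/γ = 50/1.6817 = 29.7 years.

29.7 years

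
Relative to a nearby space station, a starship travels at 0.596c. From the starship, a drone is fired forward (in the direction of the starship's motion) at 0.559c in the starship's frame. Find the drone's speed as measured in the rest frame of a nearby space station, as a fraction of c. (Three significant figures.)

Relativistic velocity addition: u = (u' + v)/(1 + u'v/c²), with u' = 0.559c and v = 0.596c.
Numerator: 0.559 + 0.596 = 1.155. Denominator: 1 + (0.559)(0.596) = 1.333164.
u = 1.155/1.333164 = 0.86636, so the speed is 0.866c.

0.866c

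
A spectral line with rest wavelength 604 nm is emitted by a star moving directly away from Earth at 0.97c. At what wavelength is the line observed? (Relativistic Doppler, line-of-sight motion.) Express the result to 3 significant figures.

4890 nm

Relativistic Doppler for wavelength: λ_obs = λ_src · √((1+β)/(1−β)).
With β = 0.97: factor = √(1.97/0.03) = 8.1035.
λ_obs = 604 × 8.1035 = 4890 nm.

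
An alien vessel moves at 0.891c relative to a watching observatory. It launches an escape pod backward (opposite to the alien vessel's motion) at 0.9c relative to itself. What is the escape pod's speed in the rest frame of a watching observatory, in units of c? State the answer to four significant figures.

In units of c, u = (u' + v)/(1 + u'v) with u' = −0.9 and v = 0.891.
Numerator: −0.9 + 0.891 = −0.009. Denominator: 1 + (−0.9)(0.891) = 0.1981.
u = −0.009/0.1981 = −0.045432, so the speed is 0.04543c.

0.04543c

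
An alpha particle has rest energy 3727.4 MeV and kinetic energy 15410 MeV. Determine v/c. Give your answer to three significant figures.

K = (γ−1)mc², so γ = 1 + 15410/3727.4 = 5.1342.
Then v/c = √(1 − γ⁻²) = √(1 − 0.0379363) = √0.9620637 = 0.981.

0.981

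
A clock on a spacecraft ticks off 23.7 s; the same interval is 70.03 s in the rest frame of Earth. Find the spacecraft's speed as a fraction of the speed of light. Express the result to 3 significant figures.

γ = Δt/Δτ = 70.03/23.7 = 2.9549.
β = √(1 − 1/γ²) = √(1 − 0.114529) = √0.885471 = 0.941.

0.941c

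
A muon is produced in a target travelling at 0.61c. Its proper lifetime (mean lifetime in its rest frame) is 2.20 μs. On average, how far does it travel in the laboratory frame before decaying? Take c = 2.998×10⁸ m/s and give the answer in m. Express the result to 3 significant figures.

508 m

γ = 1/√(1 − β²) = 1/√(1 − 0.3721) = 1/√0.6279 = 1/0.792401 = 1.262.
Lab-frame lifetime: Δt = γτ = 1.262 × 2.20 μs = 2.7764 μs.
Distance: d = vΔt = 0.61 × 2.998×10⁸ m/s × 2.7764×10^-6 s = 508 m.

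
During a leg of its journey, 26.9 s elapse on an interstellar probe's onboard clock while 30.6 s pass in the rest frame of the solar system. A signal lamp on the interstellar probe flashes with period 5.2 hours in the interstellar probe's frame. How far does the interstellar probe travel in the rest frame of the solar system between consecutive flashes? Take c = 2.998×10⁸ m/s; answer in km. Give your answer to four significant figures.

From Δt = γΔτ: γ = 30.6/26.9 = 1.13755.
β = √(1 − 1/γ²) = 0.47667. Lab-frame period = γτ = 1.13755×5.2 hours = 5.9153 hours. Distance = βc × γτ = 0.47667 × 2.998×10⁸ m/s × 21295.08 s = 3.0432×10^12 m = 3.043×10^9 km.

3.043×10^9 km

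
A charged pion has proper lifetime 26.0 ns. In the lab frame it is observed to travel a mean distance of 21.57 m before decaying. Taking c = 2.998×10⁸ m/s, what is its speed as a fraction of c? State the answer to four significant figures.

0.9405c

Lab distance = (lab lifetime)·v = γτ·βc, so βγ = d/(cτ) = 21.57/(2.998×10⁸ × 2.600×10^-8) = 2.7672.
With βγ = 2.7672: γ² = 1 + (βγ)² = 8.6574, and β = (βγ)/γ = 2.7672/2.94235 = 0.9405.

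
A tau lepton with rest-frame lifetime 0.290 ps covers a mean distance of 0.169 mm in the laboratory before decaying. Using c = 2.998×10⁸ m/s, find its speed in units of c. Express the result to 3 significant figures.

Lab distance = (lab lifetime)·v = γτ·βc, so βγ = d/(cτ) = 1.690×10^-4/(2.998×10⁸ × 2.900×10^-13) = 1.9438.
With βγ = 1.9438: γ² = 1 + (βγ)² = 4.77836, and β = (βγ)/γ = 1.9438/2.18595 = 0.889.

0.889c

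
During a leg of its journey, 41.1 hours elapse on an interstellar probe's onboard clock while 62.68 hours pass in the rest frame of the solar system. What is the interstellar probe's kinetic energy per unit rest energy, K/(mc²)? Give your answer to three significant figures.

0.525

The time-dilation ratio gives γ = 62.68/41.1 = 1.52506.
Since K = (γ−1)mc², K/(mc²) = 1.52506 − 1 = 0.525.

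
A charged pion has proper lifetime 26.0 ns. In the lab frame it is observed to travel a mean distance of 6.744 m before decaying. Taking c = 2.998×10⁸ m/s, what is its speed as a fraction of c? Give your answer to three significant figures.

0.654c

Lab distance = (lab lifetime)·v = γτ·βc, so βγ = d/(cτ) = 6.744/(2.998×10⁸ × 2.600×10^-8) = 0.86519.
With βγ = 0.86519: γ² = 1 + (βγ)² = 1.748554, and β = (βγ)/γ = 0.86519/1.32233 = 0.654.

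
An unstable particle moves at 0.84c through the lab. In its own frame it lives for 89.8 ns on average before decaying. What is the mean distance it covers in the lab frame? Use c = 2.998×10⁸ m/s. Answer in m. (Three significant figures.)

41.7 m

With β = 0.84, γ = 1/√(1 − 0.84²) = 1/√0.2944 = 1.843.
Lab-frame lifetime: Δt = γτ = 1.843 × 89.8 ns = 165.5 ns.
Distance: d = vΔt = 0.84 × 2.998×10⁸ m/s × 1.6550×10^-7 s = 41.7 m.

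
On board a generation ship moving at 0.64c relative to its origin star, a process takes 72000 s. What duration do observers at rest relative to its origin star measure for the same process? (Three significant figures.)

With β = 0.64, γ = 1/√(1 − 0.64²) = 1/√0.5904 = 1.3014.
Time dilation: Δt = γ·Δτ = 1.3014 × 72000 = 93700 s.

93700 s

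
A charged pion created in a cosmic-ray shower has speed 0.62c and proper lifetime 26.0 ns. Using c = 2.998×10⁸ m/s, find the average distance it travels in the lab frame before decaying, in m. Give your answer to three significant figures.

Lorentz factor: γ = (1 − 0.3844)^(−1/2) = 1.2745.
Lab-frame lifetime: Δt = γτ = 1.2745 × 26.0 ns = 33.137 ns.
Distance: d = vΔt = 0.62 × 2.998×10⁸ m/s × 3.3137×10^-8 s = 6.16 m.

6.16 m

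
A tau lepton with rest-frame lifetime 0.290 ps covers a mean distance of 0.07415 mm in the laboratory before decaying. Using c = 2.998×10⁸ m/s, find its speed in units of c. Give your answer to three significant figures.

0.649c

Lab distance = (lab lifetime)·v = γτ·βc, so βγ = d/(cτ) = 7.415×10^-5/(2.998×10⁸ × 2.900×10^-13) = 0.85287.
With βγ = 0.85287: γ² = 1 + (βγ)² = 1.727387, and β = (βγ)/γ = 0.85287/1.3143 = 0.649.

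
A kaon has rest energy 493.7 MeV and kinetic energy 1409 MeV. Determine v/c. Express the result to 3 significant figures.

0.966

K = (γ−1)mc², so γ = 1 + 1409/493.7 = 3.854.
Then v/c = √(1 − γ⁻²) = √(1 − 0.067325) = √0.932675 = 0.966.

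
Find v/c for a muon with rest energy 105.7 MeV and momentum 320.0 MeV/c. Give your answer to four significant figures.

pc/(mc²) = 320.0/105.7 = 3.0274 = βγ = β/√(1−β²).
So β² = x²/(1 + x²) with x = 3.0274: x² = 9.16515, β² = 9.16515/10.16515 = 0.901625, β = 0.9495.

0.9495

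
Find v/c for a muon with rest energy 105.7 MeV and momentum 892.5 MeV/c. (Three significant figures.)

0.993

pc/(mc²) = 892.5/105.7 = 8.4437 = βγ = β/√(1−β²).
So β² = x²/(1 + x²) with x = 8.4437: x² = 71.2961, β² = 71.2961/72.2961 = 0.986168, β = 0.993.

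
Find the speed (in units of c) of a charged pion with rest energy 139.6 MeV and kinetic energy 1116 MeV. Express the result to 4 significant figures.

0.9938c

K = (γ−1)mc², so γ = 1 + 1116/139.6 = 8.9943.
Then v/c = √(1 − γ⁻²) = √(1 − 0.0123613) = √0.9876387 = 0.9938.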